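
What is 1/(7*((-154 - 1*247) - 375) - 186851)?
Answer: -1/192283 ≈ -5.2007e-6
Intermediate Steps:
1/(7*((-154 - 1*247) - 375) - 186851) = 1/(7*((-154 - 247) - 375) - 186851) = 1/(7*(-401 - 375) - 186851) = 1/(7*(-776) - 186851) = 1/(-5432 - 186851) = 1/(-192283) = -1/192283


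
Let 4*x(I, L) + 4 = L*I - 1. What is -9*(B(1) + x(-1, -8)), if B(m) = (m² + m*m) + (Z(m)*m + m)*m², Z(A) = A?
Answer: -171/4 ≈ -42.750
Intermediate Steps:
x(I, L) = -5/4 + I*L/4 (x(I, L) = -1 + (L*I - 1)/4 = -1 + (I*L - 1)/4 = -1 + (-1 + I*L)/4 = -1 + (-¼ + I*L/4) = -5/4 + I*L/4)
B(m) = 2*m² + m²*(m + m²) (B(m) = (m² + m*m) + (m*m + m)*m² = (m² + m²) + (m² + m)*m² = 2*m² + (m + m²)*m² = 2*m² + m²*(m + m²))
-9*(B(1) + x(-1, -8)) = -9*(1²*(2 + 1 + 1²) + (-5/4 + (¼)*(-1)*(-8))) = -9*(1*(2 + 1 + 1) + (-5/4 + 2)) = -9*(1*4 + ¾) = -9*(4 + ¾) = -9*19/4 = -171/4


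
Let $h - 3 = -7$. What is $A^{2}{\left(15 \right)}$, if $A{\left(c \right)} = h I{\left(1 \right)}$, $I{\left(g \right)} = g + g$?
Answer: $64$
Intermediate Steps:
$h = -4$ ($h = 3 - 7 = -4$)
$I{\left(g \right)} = 2 g$
$A{\left(c \right)} = -8$ ($A{\left(c \right)} = - 4 \cdot 2 \cdot 1 = \left(-4\right) 2 = -8$)
$A^{2}{\left(15 \right)} = \left(-8\right)^{2} = 64$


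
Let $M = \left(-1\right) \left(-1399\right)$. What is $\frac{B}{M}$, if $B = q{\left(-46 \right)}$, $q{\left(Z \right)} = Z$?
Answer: $- \frac{46}{1399} \approx -0.032881$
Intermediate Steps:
$B = -46$
$M = 1399$
$\frac{B}{M} = - \frac{46}{1399}$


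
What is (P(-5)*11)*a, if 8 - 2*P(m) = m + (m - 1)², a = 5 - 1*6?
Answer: 253/2 ≈ 126.50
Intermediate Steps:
a = -1 (a = 5 - 6 = -1)
P(m) = 4 - m/2 - (-1 + m)²/2 (P(m) = 4 - (m + (m - 1)²)/2 = 4 - (m + (-1 + m)²)/2 = 4 + (-m/2 - (-1 + m)²/2) = 4 - m/2 - (-1 + m)²/2)
(P(-5)*11)*a = ((7/2 + (½)*(-5) - ½*(-5)²)*11)*(-1) = ((7/2 - 5/2 - ½*25)*11)*(-1) = ((7/2 - 5/2 - 25/2)*11)*(-1) = -23/2*11*(-1) = -253/2*(-1) = 253/2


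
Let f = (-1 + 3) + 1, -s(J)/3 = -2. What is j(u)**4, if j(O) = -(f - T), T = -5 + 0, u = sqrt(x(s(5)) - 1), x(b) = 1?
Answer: 4096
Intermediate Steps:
s(J) = 6 (s(J) = -3*(-2) = 6)
f = 3 (f = 2 + 1 = 3)
u = 0 (u = sqrt(1 - 1) = sqrt(0) = 0)
T = -5
j(O) = -8 (j(O) = -(3 - 1*(-5)) = -(3 + 5) = -1*8 = -8)
j(u)**4 = (-8)**4 = 4096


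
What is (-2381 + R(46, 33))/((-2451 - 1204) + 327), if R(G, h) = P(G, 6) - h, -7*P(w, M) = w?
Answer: 1059/1456 ≈ 0.72733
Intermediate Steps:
P(w, M) = -w/7
R(G, h) = -h - G/7 (R(G, h) = -G/7 - h = -h - G/7)
(-2381 + R(46, 33))/((-2451 - 1204) + 327) = (-2381 + (-1*33 - ⅐*46))/((-2451 - 1204) + 327) = (-2381 + (-33 - 46/7))/(-3655 + 327) = (-2381 - 277/7)/(-3328) = -16944/7*(-1/3328) = 1059/1456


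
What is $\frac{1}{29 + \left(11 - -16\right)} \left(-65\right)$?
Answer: $- \frac{65}{56} \approx -1.1607$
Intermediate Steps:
$\frac{1}{29 + \left(11 - -16\right)} \left(-65\right) = \frac{1}{29 + \left(11 + 16\right)} \left(-65\right) = \frac{1}{29 + 27} \left(-65\right) = \frac{1}{56} \left(-65\right) = - \frac{65}{56}$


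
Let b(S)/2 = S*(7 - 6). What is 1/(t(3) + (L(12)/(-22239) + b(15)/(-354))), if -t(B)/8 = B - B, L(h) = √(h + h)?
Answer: -48633023565/4121414827 + 51609306*√6/4121414827 ≈ -11.769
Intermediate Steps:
L(h) = √2*√h (L(h) = √(2*h) = √2*√h)
b(S) = 2*S (b(S) = 2*(S*(7 - 6)) = 2*(S*1) = 2*S)
t(B) = 0 (t(B) = -8*(B - B) = -8*0 = 0)
1/(t(3) + (L(12)/(-22239) + b(15)/(-354))) = 1/(0 + ((√2*√12)/(-22239) + (2*15)/(-354))) = 1/(0 + ((√2*(2*√3))*(-1/22239) + 30*(-1/354))) = 1/(0 + ((2*√6)*(-1/22239) - 5/59)) = 1/(0 + (-2*√6/22239 - 5/59)) = 1/(0 + (-5/59 - 2*√6/22239)) = 1/(-5/59 - 2*√6/22239)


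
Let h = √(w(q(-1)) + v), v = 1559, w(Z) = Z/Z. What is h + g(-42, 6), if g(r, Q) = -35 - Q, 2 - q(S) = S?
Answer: -41 + 2*√390 ≈ -1.5032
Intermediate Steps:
q(S) = 2 - S
w(Z) = 1
h = 2*√390 (h = √(1 + 1559) = √1560 = 2*√390 ≈ 39.497)
h + g(-42, 6) = 2*√390 + (-35 - 1*6) = 2*√390 + (-35 - 6) = 2*√390 - 41 = -41 + 2*√390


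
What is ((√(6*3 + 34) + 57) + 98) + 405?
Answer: 560 + 2*√13 ≈ 567.21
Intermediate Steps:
((√(6*3 + 34) + 57) + 98) + 405 = ((√(18 + 34) + 57) + 98) + 405 = ((√52 + 57) + 98) + 405 = ((2*√13 + 57) + 98) + 405 = ((57 + 2*√13) + 98) + 405 = (155 + 2*√13) + 405 = 560 + 2*√13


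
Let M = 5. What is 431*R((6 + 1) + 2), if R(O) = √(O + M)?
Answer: 431*√14 ≈ 1612.7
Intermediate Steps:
R(O) = √(5 + O) (R(O) = √(O + 5) = √(5 + O))
431*R((6 + 1) + 2) = 431*√(5 + ((6 + 1) + 2)) = 431*√(5 + (7 + 2)) = 431*√(5 + 9) = 431*√14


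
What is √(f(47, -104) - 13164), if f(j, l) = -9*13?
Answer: I*√13281 ≈ 115.24*I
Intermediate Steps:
f(j, l) = -117
√(f(47, -104) - 13164) = √(-117 - 13164) = √(-13281) = I*√13281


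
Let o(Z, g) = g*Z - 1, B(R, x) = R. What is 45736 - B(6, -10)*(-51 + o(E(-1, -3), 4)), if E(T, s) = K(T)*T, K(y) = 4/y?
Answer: 45952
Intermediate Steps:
E(T, s) = 4 (E(T, s) = (4/T)*T = 4)
o(Z, g) = -1 + Z*g (o(Z, g) = Z*g - 1 = -1 + Z*g)
45736 - B(6, -10)*(-51 + o(E(-1, -3), 4)) = 45736 - 6*(-51 + (-1 + 4*4)) = 45736 - 6*(-51 + (-1 + 16)) = 45736 - 6*(-51 + 15) = 45736 - 6*(-36) = 45736 - 1*(-216) = 45736 + 216 = 45952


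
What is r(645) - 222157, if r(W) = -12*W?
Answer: -229897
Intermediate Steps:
r(645) - 222157 = -12*645 - 222157 = -7740 - 222157 = -229897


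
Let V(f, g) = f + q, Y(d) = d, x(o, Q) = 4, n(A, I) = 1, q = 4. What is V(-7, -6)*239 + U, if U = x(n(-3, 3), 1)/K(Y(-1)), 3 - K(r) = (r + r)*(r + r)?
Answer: -721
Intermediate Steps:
V(f, g) = 4 + f (V(f, g) = f + 4 = 4 + f)
K(r) = 3 - 4*r² (K(r) = 3 - (r + r)*(r + r) = 3 - 2*r*2*r = 3 - 4*r²)
U = -4 (U = 4/(3 - 4*(-1)²) = 4/(3 - 4*1) = 4/(3 - 4) = 4/(-1) = 4*(-1) = -4)
V(-7, -6)*239 + U = (4 - 7)*239 - 4 = -3*239 - 4 = -717 - 4 = -721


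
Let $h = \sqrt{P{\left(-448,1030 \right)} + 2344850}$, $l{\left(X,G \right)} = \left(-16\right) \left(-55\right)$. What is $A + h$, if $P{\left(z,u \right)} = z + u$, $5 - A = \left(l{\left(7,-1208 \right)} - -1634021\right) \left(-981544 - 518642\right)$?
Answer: $2452655591591 + 2 \sqrt{586358} \approx 2.4527 \cdot 10^{12}$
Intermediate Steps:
$l{\left(X,G \right)} = 880$
$A = 2452655591591$ ($A = 5 - \left(880 - -1634021\right) \left(-981544 - 518642\right) = 5 - \left(880 + 1634021\right) \left(-1500186\right) = 5 - 1634901 \left(-1500186\right) = 5 - -2452655591586 = 5 + 2452655591586 = 2452655591591$)
$P{\left(z,u \right)} = u + z$
$h = 2 \sqrt{586358}$ ($h = \sqrt{\left(1030 - 448\right) + 2344850} = \sqrt{582 + 2344850} = \sqrt{2345432} = 2 \sqrt{586358} \approx 1531.5$)
$A + h = 2452655591591 + 2 \sqrt{586358}$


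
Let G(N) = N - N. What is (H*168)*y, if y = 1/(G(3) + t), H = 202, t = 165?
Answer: 11312/55 ≈ 205.67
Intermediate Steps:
G(N) = 0
y = 1/165 (y = 1/(0 + 165) = 1/165 ≈ 0.0060606)
(H*168)*y = (202*168)*(1/165) = 33936*(1/165) = 11312/55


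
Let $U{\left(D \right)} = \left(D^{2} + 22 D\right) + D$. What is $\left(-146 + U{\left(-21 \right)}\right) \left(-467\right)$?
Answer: $87796$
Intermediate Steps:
$U{\left(D \right)} = D^{2} + 23 D$
$\left(-146 + U{\left(-21 \right)}\right) \left(-467\right) = \left(-146 - 21 \left(23 - 21\right)\right) \left(-467\right) = \left(-146 - 42\right) \left(-467\right) = \left(-188\right) \left(-467\right) = 87796$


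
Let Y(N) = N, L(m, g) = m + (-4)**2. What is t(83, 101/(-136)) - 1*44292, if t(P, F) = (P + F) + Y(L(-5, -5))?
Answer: -6011029/136 ≈ -44199.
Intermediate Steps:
L(m, g) = 16 + m (L(m, g) = m + 16 = 16 + m)
t(P, F) = 11 + F + P (t(P, F) = (P + F) + (16 - 5) = (F + P) + 11 = 11 + F + P)
t(83, 101/(-136)) - 1*44292 = (11 + 101/(-136) + 83) - 1*44292 = (11 + 101*(-1/136) + 83) - 44292 = (11 - 101/136 + 83) - 44292 = 12683/136 - 44292 = -6011029/136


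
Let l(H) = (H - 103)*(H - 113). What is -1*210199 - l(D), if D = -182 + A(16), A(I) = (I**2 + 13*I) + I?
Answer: -246274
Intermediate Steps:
A(I) = I**2 + 14*I
D = 298 (D = -182 + 16*(14 + 16) = -182 + 16*30 = -182 + 480 = 298)
l(H) = (-113 + H)*(-103 + H) (l(H) = (-103 + H)*(-113 + H) = (-113 + H)*(-103 + H))
-1*210199 - l(D) = -1*210199 - (11639 + 298**2 - 216*298) = -210199 - (11639 + 88804 - 64368) = -210199 - 1*36075 = -210199 - 36075 = -246274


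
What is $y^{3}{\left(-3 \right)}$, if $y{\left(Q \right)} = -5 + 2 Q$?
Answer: $-1331$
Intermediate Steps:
$y^{3}{\left(-3 \right)} = \left(-5 + 2 \left(-3\right)\right)^{3} = \left(-5 - 6\right)^{3} = \left(-11\right)^{3} = -1331$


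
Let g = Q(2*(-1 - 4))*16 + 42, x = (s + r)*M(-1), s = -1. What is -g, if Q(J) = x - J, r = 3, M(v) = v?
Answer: -170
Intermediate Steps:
x = -2 (x = (-1 + 3)*(-1) = 2*(-1) = -2)
Q(J) = -2 - J
g = 170 (g = (-2 - 2*(-1 - 4))*16 + 42 = (-2 - 2*(-5))*16 + 42 = (-2 - 1*(-10))*16 + 42 = (-2 + 10)*16 + 42 = 8*16 + 42 = 128 + 42 = 170)
-g = -1*170 = -170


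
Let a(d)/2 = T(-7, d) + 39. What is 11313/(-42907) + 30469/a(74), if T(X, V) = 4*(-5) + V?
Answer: 1305229165/7980702 ≈ 163.55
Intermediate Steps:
T(X, V) = -20 + V
a(d) = 38 + 2*d (a(d) = 2*((-20 + d) + 39) = 2*(19 + d) = 38 + 2*d)
11313/(-42907) + 30469/a(74) = 11313/(-42907) + 30469/(38 + 2*74) = 11313*(-1/42907) + 30469/(38 + 148) = -11313/42907 + 30469/186 = 1305229165/7980702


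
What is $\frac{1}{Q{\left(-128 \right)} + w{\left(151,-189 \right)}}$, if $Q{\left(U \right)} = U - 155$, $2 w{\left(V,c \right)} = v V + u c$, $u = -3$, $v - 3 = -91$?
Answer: $- \frac{2}{13287} \approx -0.00015052$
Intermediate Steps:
$v = -88$ ($v = 3 - 91 = -88$)
$w{\left(V,c \right)} = - 44 V - \frac{3 c}{2}$ ($w{\left(V,c \right)} = \frac{- 88 V - 3 c}{2} = - 44 V - \frac{3 c}{2}$)
$Q{\left(U \right)} = -155 + U$
$\frac{1}{Q{\left(-128 \right)} + w{\left(151,-189 \right)}} = \frac{1}{\left(-155 - 128\right) - \frac{12721}{2}} = \frac{1}{-283 + \left(-6644 + \frac{567}{2}\right)} = \frac{1}{-283 - \frac{12721}{2}} = \frac{1}{- \frac{13287}{2}} = - \frac{2}{13287}$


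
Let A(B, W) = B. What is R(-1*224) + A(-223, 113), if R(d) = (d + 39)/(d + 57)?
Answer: -37056/167 ≈ -221.89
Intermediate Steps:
R(d) = (39 + d)/(57 + d)
R(-1*224) + A(-223, 113) = (39 - 1*224)/(57 - 1*224) - 223 = (39 - 224)/(57 - 224) - 223 = -185/(-167) - 223 = -1/167*(-185) - 223 = 185/167 - 223 = -37056/167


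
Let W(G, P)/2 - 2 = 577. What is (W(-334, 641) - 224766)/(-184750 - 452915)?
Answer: 10648/30365 ≈ 0.35067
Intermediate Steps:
W(G, P) = 1158 (W(G, P) = 4 + 2*577 = 4 + 1154 = 1158)
(W(-334, 641) - 224766)/(-184750 - 452915) = (1158 - 224766)/(-184750 - 452915) = -223608/(-637665) = -223608*(-1/637665) = 10648/30365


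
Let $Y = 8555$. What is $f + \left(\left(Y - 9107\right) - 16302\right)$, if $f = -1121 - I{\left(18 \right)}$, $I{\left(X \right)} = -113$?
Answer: $-17862$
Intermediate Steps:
$f = -1008$ ($f = -1121 - -113 = -1121 + 113 = -1008$)
$f + \left(\left(Y - 9107\right) - 16302\right) = -1008 + \left(\left(8555 - 9107\right) - 16302\right) = -1008 - 16854 = -17862$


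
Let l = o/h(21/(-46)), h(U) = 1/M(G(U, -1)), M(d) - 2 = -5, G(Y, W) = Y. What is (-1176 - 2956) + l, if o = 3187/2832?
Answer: -3903795/944 ≈ -4135.4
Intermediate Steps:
M(d) = -3 (M(d) = 2 - 5 = -3)
h(U) = -⅓ (h(U) = 1/(-3) = -⅓)
o = 3187/2832 (o = 3187*(1/2832) = 3187/2832 ≈ 1.1254)
l = -3187/944 (l = 3187/(2832*(-⅓)) = (3187/2832)*(-3) = -3187/944 ≈ -3.3761)
(-1176 - 2956) + l = (-1176 - 2956) - 3187/944 = -4132 - 3187/944 = -3903795/944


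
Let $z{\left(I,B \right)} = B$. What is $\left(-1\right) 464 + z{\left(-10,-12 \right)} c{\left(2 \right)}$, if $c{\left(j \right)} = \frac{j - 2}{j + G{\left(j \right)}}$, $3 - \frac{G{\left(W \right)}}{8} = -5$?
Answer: $-464$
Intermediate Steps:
$G{\left(W \right)} = 64$ ($G{\left(W \right)} = 24 - -40 = 24 + 40 = 64$)
$c{\left(j \right)} = \frac{-2 + j}{64 + j}$ ($c{\left(j \right)} = \frac{j - 2}{j + 64} = \frac{-2 + j}{64 + j}$)
$\left(-1\right) 464 + z{\left(-10,-12 \right)} c{\left(2 \right)} = \left(-1\right) 464 - 12 \frac{-2 + 2}{64 + 2} = -464 - 12 \cdot \frac{1}{66} \cdot 0 = -464 - 0 = -464 + 0 = -464$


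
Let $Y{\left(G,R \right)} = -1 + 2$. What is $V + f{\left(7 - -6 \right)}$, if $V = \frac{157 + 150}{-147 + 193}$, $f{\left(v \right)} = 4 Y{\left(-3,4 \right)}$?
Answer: $\frac{491}{46} \approx 10.674$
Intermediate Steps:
$Y{\left(G,R \right)} = 1$
$f{\left(v \right)} = 4$ ($f{\left(v \right)} = 4 \cdot 1 = 4$)
$V = \frac{307}{46} \approx 6.6739$
$V + f{\left(7 - -6 \right)} = \frac{307}{46} + 4 = \frac{491}{46}$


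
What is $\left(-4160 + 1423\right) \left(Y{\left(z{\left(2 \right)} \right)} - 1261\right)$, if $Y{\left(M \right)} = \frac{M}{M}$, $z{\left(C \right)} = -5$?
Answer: $3448620$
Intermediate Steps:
$Y{\left(M \right)} = 1$
$\left(-4160 + 1423\right) \left(Y{\left(z{\left(2 \right)} \right)} - 1261\right) = \left(-4160 + 1423\right) \left(1 - 1261\right) = \left(-2737\right) \left(-1260\right) = 3448620$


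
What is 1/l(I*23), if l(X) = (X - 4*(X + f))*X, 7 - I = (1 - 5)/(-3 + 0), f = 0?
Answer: -3/152881 ≈ -1.9623e-5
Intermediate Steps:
I = 17/3 (I = 7 - (1 - 5)/(-3 + 0) = 7 - (-4)/(-3) = 7 - (-4)*(-1)/3 = 7 - 1*4/3 = 7 - 4/3 = 17/3 ≈ 5.6667)
l(X) = -3*X**2 (l(X) = (X - 4*(X + 0))*X = (X - 4*X)*X = (-3*X)*X = -3*X**2)
1/l(I*23) = 1/(-3*((17/3)*23)**2) = 1/(-3*(391/3)**2) = 1/(-3*152881/9) = 1/(-152881/3) = -3/152881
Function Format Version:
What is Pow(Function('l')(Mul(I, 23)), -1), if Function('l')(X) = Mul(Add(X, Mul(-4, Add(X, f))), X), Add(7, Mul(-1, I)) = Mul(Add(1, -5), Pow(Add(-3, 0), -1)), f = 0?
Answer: Rational(-3, 152881) ≈ -1.9623e-5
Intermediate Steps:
I = Rational(17, 3) (I = Add(7, Mul(-1, Mul(Add(1, -5), Pow(Add(-3, 0), -1)))) = Add(7, Mul(-1, Mul(-4, Pow(-3, -1)))) = Add(7, Mul(-1, Mul(-4, Rational(-1, 3)))) = Add(7, Mul(-1, Rational(4, 3))) = Add(7, Rational(-4, 3)) = Rational(17, 3) ≈ 5.6667)
Function('l')(X) = Mul(-3, Pow(X, 2)) (Function('l')(X) = Mul(Add(X, Mul(-4, Add(X, 0))), X) = Mul(Add(X, Mul(-4, X)), X) = Mul(Mul(-3, X), X) = Mul(-3, Pow(X, 2)))
Pow(Function('l')(Mul(I, 23)), -1) = Pow(Mul(-3, Pow(Mul(Rational(17, 3), 23), 2)), -1) = Pow(Mul(-3, Pow(Rational(391, 3), 2)), -1) = Pow(Mul(-3, Rational(152881, 9)), -1) = Pow(Rational(-152881, 3), -1) = Rational(-3, 152881)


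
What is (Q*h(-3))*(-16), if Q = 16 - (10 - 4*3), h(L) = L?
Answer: 864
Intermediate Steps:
Q = 18 (Q = 16 - (10 - 12) = 16 - 1*(-2) = 16 + 2 = 18)
(Q*h(-3))*(-16) = (18*(-3))*(-16) = -54*(-16) = 864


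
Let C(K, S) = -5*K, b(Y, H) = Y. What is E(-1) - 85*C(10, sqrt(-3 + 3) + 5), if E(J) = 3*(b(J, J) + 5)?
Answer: 4262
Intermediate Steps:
E(J) = 15 + 3*J (E(J) = 3*(J + 5) = 3*(5 + J) = 15 + 3*J)
E(-1) - 85*C(10, sqrt(-3 + 3) + 5) = (15 + 3*(-1)) - (-425)*10 = (15 - 3) - 85*(-50) = 12 + 4250 = 4262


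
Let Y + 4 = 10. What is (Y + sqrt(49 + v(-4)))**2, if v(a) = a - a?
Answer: 169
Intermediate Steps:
Y = 6 (Y = -4 + 10 = 6)
v(a) = 0
(Y + sqrt(49 + v(-4)))**2 = (6 + sqrt(49 + 0))**2 = (6 + sqrt(49))**2 = (6 + 7)**2 = 13**2 = 169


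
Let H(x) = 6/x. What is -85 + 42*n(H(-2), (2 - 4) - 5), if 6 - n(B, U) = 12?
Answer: -337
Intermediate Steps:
n(B, U) = -6 (n(B, U) = 6 - 1*12 = 6 - 12 = -6)
-85 + 42*n(H(-2), (2 - 4) - 5) = -85 + 42*(-6) = -85 - 252 = -337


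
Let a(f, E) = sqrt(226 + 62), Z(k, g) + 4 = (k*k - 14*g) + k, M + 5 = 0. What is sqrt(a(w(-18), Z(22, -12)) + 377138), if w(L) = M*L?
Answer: sqrt(377138 + 12*sqrt(2)) ≈ 614.13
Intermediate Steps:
M = -5 (M = -5 + 0 = -5)
w(L) = -5*L
Z(k, g) = -4 + k + k**2 - 14*g (Z(k, g) = -4 + ((k*k - 14*g) + k) = -4 + ((k**2 - 14*g) + k) = -4 + (k + k**2 - 14*g) = -4 + k + k**2 - 14*g)
a(f, E) = 12*sqrt(2) (a(f, E) = sqrt(288) = 12*sqrt(2))
sqrt(a(w(-18), Z(22, -12)) + 377138) = sqrt(12*sqrt(2) + 377138) = sqrt(377138 + 12*sqrt(2))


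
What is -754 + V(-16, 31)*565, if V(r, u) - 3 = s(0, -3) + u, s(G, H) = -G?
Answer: 18456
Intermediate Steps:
V(r, u) = 3 + u (V(r, u) = 3 + (-1*0 + u) = 3 + (0 + u) = 3 + u)
-754 + V(-16, 31)*565 = -754 + (3 + 31)*565 = -754 + 34*565 = -754 + 19210 = 18456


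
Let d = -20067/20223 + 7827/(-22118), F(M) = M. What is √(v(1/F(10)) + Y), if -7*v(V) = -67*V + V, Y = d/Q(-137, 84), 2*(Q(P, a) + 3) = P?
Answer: 4*√18974162146986916870/17767444695 ≈ 0.98066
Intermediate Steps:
Q(P, a) = -3 + P/2
d = -200709109/149097438 (d = -20067*1/20223 + 7827*(-1/22118) = -6689/6741 - 7827/22118 = -200709109/149097438 ≈ -1.3462)
Y = 200709109/10660466817 (Y = -200709109/(149097438*(-3 + (½)*(-137))) = -200709109/(149097438*(-3 - 137/2)) = -200709109/(149097438*(-143/2)) = -200709109/149097438*(-2/143) = 200709109/10660466817 ≈ 0.018827)
v(V) = 66*V/7 (v(V) = -(-67*V + V)/7 = -(-66)*V/7 = 66*V/7)
√(v(1/F(10)) + Y) = √((66/7)/10 + 200709109/10660466817) = √((66/7)*(⅒) + 200709109/10660466817) = √(33/35 + 200709109/10660466817) = √(51260031968/53302334085) = 4*√18974162146986916870/17767444695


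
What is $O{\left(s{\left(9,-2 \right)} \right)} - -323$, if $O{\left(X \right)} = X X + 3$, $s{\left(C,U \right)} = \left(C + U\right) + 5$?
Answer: $470$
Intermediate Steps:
$s{\left(C,U \right)} = 5 + C + U$
$O{\left(X \right)} = 3 + X^{2}$ ($O{\left(X \right)} = X^{2} + 3 = 3 + X^{2}$)
$O{\left(s{\left(9,-2 \right)} \right)} - -323 = \left(3 + \left(5 + 9 - 2\right)^{2}\right) - -323 = \left(3 + 12^{2}\right) + 323 = \left(3 + 144\right) + 323 = 147 + 323 = 470$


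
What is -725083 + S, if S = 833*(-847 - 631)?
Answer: -1956257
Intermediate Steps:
S = -1231174 (S = 833*(-1478) = -1231174)
-725083 + S = -725083 - 1231174 = -1956257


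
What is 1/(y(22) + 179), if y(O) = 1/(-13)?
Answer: 13/2326 ≈ 0.0055890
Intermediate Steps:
y(O) = -1/13
1/(y(22) + 179) = 1/(-1/13 + 179) = 1/(2326/13) = 13/2326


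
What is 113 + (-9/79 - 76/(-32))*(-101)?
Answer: -72913/632 ≈ -115.37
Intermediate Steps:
113 + (-9/79 - 76/(-32))*(-101) = 113 + (-9*1/79 - 76*(-1/32))*(-101) = 113 + (-9/79 + 19/8)*(-101) = 113 + (1429/632)*(-101) = 113 - 144329/632 = -72913/632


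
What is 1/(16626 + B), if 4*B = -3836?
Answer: 1/15667 ≈ 6.3828e-5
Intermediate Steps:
B = -959 (B = (¼)*(-3836) = -959)
1/(16626 + B) = 1/(16626 - 959) = 1/15667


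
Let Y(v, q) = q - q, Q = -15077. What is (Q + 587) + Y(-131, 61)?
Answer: -14490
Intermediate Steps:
Y(v, q) = 0
(Q + 587) + Y(-131, 61) = (-15077 + 587) + 0 = -14490 + 0 = -14490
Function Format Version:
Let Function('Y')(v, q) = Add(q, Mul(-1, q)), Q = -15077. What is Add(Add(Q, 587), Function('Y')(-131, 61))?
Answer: -14490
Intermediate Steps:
Function('Y')(v, q) = 0
Add(Add(Q, 587), Function('Y')(-131, 61)) = Add(Add(-15077, 587), 0) = Add(-14490, 0) = -14490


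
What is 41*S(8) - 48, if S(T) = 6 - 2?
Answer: 116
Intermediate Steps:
S(T) = 4
41*S(8) - 48 = 41*4 - 48 = 164 - 48 = 116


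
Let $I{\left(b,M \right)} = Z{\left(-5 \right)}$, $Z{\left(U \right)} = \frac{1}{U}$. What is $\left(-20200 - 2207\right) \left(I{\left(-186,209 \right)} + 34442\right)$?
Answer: $- \frac{3858687063}{5} \approx -7.7174 \cdot 10^{8}$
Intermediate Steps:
$I{\left(b,M \right)} = - \frac{1}{5}$ ($I{\left(b,M \right)} = \frac{1}{-5} = - \frac{1}{5}$)
$\left(-20200 - 2207\right) \left(I{\left(-186,209 \right)} + 34442\right) = \left(-20200 - 2207\right) \left(- \frac{1}{5} + 34442\right) = \left(-22407\right) \frac{172209}{5} = - \frac{3858687063}{5}$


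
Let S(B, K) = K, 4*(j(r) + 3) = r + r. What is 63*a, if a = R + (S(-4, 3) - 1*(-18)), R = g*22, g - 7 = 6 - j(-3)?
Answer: 25578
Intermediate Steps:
j(r) = -3 + r/2 (j(r) = -3 + (r + r)/4 = -3 + (2*r)/4 = -3 + r/2)
g = 35/2 (g = 7 + (6 - (-3 + (½)*(-3))) = 7 + (6 - (-3 - 3/2)) = 7 + (6 - 1*(-9/2)) = 7 + (6 + 9/2) = 7 + 21/2 = 35/2 ≈ 17.500)
R = 385 (R = (35/2)*22 = 385)
a = 406 (a = 385 + (3 - 1*(-18)) = 385 + (3 + 18) = 385 + 21 = 406)
63*a = 63*406 = 25578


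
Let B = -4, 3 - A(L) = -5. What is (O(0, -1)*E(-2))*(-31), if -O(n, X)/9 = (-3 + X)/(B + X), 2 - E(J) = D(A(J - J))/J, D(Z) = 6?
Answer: 1116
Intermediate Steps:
A(L) = 8 (A(L) = 3 - 1*(-5) = 3 + 5 = 8)
E(J) = 2 - 6/J
O(n, X) = -9*(-3 + X)/(-4 + X)
(O(0, -1)*E(-2))*(-31) = ((9*(3 - 1*(-1))/(-4 - 1))*(2 - 6/(-2)))*(-31) = ((9*(3 + 1)/(-5))*(2 - 6*(-1/2)))*(-31) = ((9*(-1/5)*4)*(2 + 3))*(-31) = -36/5*5*(-31) = -36*(-31) = 1116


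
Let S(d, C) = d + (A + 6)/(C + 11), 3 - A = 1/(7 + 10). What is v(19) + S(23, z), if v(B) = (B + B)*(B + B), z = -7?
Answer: 24977/17 ≈ 1469.2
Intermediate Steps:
A = 50/17 (A = 3 - 1/(7 + 10) = 3 - 1/17 = 50/17 ≈ 2.9412)
v(B) = 4*B² (v(B) = (2*B)*(2*B) = 4*B²)
S(d, C) = d + 152/(17*(11 + C)) (S(d, C) = d + (50/17 + 6)/(C + 11) = d + 152/(17*(11 + C)))
v(19) + S(23, z) = 4*19² + (152/17 + 11*23 - 7*23)/(11 - 7) = 4*361 + (152/17 + 253 - 161)/4 = 1444 + (¼)*(1716/17) = 1444 + 429/17 = 24977/17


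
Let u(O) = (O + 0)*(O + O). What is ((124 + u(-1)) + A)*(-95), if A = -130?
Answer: 380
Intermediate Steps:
u(O) = 2*O² (u(O) = O*(2*O) = 2*O²)
((124 + u(-1)) + A)*(-95) = ((124 + 2*(-1)²) - 130)*(-95) = ((124 + 2*1) - 130)*(-95) = ((124 + 2) - 130)*(-95) = (126 - 130)*(-95) = -4*(-95) = 380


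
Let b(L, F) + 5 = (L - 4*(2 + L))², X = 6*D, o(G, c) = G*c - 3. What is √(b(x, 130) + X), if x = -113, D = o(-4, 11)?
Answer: √109274 ≈ 330.57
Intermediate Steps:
o(G, c) = -3 + G*c
D = -47 (D = -3 - 4*11 = -3 - 44 = -47)
X = -282 (X = 6*(-47) = -282)
b(L, F) = -5 + (-8 - 3*L)² (b(L, F) = -5 + (L - 4*(2 + L))² = -5 + (L + (-8 - 4*L))² = -5 + (-8 - 3*L)²)
√(b(x, 130) + X) = √((-5 + (8 + 3*(-113))²) - 282) = √((-5 + (8 - 339)²) - 282) = √((-5 + (-331)²) - 282) = √((-5 + 109561) - 282) = √(109556 - 282) = √109274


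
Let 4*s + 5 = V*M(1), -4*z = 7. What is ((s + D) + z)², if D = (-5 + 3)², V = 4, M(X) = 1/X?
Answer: 4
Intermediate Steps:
z = -7/4 (z = -¼*7 = -7/4 ≈ -1.7500)
s = -¼ (s = -5/4 + (4/1)/4 = -5/4 + (4*1)/4 = -5/4 + (¼)*4 = -5/4 + 1 = -¼ ≈ -0.25000)
D = 4 (D = (-2)² = 4)
((s + D) + z)² = ((-¼ + 4) - 7/4)² = (15/4 - 7/4)² = 2² = 4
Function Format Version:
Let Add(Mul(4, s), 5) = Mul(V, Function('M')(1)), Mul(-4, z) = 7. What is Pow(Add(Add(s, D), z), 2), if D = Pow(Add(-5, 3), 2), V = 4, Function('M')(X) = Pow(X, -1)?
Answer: 4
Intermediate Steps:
z = Rational(-7, 4) (z = Mul(Rational(-1, 4), 7) = Rational(-7, 4) ≈ -1.7500)
s = Rational(-1, 4) (s = Add(Rational(-5, 4), Mul(Rational(1, 4), Mul(4, Pow(1, -1)))) = Add(Rational(-5, 4), Mul(Rational(1, 4), Mul(4, 1))) = Add(Rational(-5, 4), Mul(Rational(1, 4), 4)) = Add(Rational(-5, 4), 1) = Rational(-1, 4) ≈ -0.25000)
D = 4 (D = Pow(-2, 2) = 4)
Pow(Add(Add(s, D), z), 2) = Pow(Add(Add(Rational(-1, 4), 4), Rational(-7, 4)), 2) = Pow(Add(Rational(15, 4), Rational(-7, 4)), 2) = Pow(2, 2) = 4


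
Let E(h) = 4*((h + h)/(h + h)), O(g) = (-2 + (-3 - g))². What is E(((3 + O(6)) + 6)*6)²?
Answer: 16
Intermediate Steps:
O(g) = (-5 - g)²
E(h) = 4 (E(h) = 4*((2*h)/((2*h))) = 4*((2*h)*(1/(2*h))) = 4*1 = 4)
E(((3 + O(6)) + 6)*6)² = 4² = 16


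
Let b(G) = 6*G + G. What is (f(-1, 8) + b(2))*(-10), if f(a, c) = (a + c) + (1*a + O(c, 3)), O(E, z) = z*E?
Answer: -440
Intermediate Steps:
O(E, z) = E*z
f(a, c) = 2*a + 4*c (f(a, c) = (a + c) + (1*a + c*3) = (a + c) + (a + 3*c) = 2*a + 4*c)
b(G) = 7*G
(f(-1, 8) + b(2))*(-10) = ((2*(-1) + 4*8) + 7*2)*(-10) = ((-2 + 32) + 14)*(-10) = (30 + 14)*(-10) = 44*(-10) = -440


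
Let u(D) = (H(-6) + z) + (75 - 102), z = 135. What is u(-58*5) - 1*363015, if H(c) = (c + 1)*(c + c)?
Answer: -362847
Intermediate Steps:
H(c) = 2*c*(1 + c) (H(c) = (1 + c)*(2*c) = 2*c*(1 + c))
u(D) = 168 (u(D) = (2*(-6)*(1 - 6) + 135) + (75 - 102) = (2*(-6)*(-5) + 135) - 27 = (60 + 135) - 27 = 195 - 27 = 168)
u(-58*5) - 1*363015 = 168 - 1*363015 = 168 - 363015 = -362847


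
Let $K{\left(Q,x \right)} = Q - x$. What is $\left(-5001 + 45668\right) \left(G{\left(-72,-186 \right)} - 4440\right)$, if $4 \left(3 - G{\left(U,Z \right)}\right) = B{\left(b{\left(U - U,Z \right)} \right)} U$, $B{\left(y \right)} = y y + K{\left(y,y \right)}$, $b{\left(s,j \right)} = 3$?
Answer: $-173851425$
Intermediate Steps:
$B{\left(y \right)} = y^{2}$ ($B{\left(y \right)} = y y + \left(y - y\right) = y^{2} + 0 = y^{2}$)
$G{\left(U,Z \right)} = 3 - \frac{9 U}{4}$ ($G{\left(U,Z \right)} = 3 - \frac{3^{2} U}{4} = 3 - \frac{9 U}{4}$)
$\left(-5001 + 45668\right) \left(G{\left(-72,-186 \right)} - 4440\right) = \left(-5001 + 45668\right) \left(\left(3 - -162\right) - 4440\right) = 40667 \left(\left(3 + 162\right) - 4440\right) = 40667 \left(165 - 4440\right) = 40667 \left(-4275\right) = -173851425$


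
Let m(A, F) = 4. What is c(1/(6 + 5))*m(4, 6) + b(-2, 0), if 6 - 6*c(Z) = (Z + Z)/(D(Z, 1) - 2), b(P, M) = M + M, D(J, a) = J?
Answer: 256/63 ≈ 4.0635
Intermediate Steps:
b(P, M) = 2*M
c(Z) = 1 - Z/(3*(-2 + Z)) (c(Z) = 1 - (Z + Z)/(6*(Z - 2)) = 1 - 2*Z/(6*(-2 + Z)) = 1 - Z/(3*(-2 + Z)))
c(1/(6 + 5))*m(4, 6) + b(-2, 0) = (2*(-3 + 1/(6 + 5))/(3*(-2 + 1/(6 + 5))))*4 + 2*0 = (2*(-3 + 1/11)/(3*(-2 + 1/11)))*4 + 0 = ((2/3)*(-32/11)/(-21/11))*4 + 0 = ((2/3)*(-11/21)*(-32/11))*4 + 0 = (64/63)*4 + 0 = 256/63 + 0 = 256/63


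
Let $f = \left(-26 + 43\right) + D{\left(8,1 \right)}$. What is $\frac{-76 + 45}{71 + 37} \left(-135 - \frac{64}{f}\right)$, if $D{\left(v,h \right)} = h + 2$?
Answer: $\frac{21421}{540} \approx 39.669$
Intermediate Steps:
$D{\left(v,h \right)} = 2 + h$
$f = 20$ ($f = \left(-26 + 43\right) + \left(2 + 1\right) = 17 + 3 = 20$)
$\frac{-76 + 45}{71 + 37} \left(-135 - \frac{64}{f}\right) = \frac{-76 + 45}{71 + 37} \left(-135 - \frac{64}{20}\right) = - \frac{31}{108} \left(-135 - \frac{16}{5}\right) = \left(-31\right) \frac{1}{108} \left(-135 - \frac{16}{5}\right) = \left(- \frac{31}{108}\right) \left(- \frac{691}{5}\right) = \frac{21421}{540}$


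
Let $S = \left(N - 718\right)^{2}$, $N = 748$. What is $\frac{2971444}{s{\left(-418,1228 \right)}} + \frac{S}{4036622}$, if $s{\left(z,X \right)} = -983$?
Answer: $- \frac{5997297668734}{1983999713} \approx -3022.8$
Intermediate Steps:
$S = 900$ ($S = \left(748 - 718\right)^{2} = 30^{2} = 900$)
$\frac{2971444}{s{\left(-418,1228 \right)}} + \frac{S}{4036622} = \frac{2971444}{-983} + \frac{900}{4036622} = 2971444 \left(- \frac{1}{983}\right) + 900 \cdot \frac{1}{4036622} = - \frac{2971444}{983} + \frac{450}{2018311} = - \frac{5997297668734}{1983999713}$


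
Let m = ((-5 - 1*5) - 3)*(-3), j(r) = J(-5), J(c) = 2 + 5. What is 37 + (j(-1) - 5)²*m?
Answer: 193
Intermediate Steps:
J(c) = 7
j(r) = 7
m = 39 (m = ((-5 - 5) - 3)*(-3) = (-10 - 3)*(-3) = -13*(-3) = 39)
37 + (j(-1) - 5)²*m = 37 + (7 - 5)²*39 = 37 + 2²*39 = 37 + 4*39 = 37 + 156 = 193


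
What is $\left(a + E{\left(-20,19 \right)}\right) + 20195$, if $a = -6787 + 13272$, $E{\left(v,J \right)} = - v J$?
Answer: $27060$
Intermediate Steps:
$E{\left(v,J \right)} = - J v$
$a = 6485$
$\left(a + E{\left(-20,19 \right)}\right) + 20195 = \left(6485 - 19 \left(-20\right)\right) + 20195 = \left(6485 + 380\right) + 20195 = 6865 + 20195 = 27060$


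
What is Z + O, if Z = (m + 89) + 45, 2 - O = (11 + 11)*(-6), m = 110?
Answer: 378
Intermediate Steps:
O = 134 (O = 2 - (11 + 11)*(-6) = 2 - 22*(-6) = 2 - 1*(-132) = 2 + 132 = 134)
Z = 244 (Z = (110 + 89) + 45 = 199 + 45 = 244)
Z + O = 244 + 134 = 378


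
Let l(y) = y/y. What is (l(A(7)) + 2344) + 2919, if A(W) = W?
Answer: 5264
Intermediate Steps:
l(y) = 1
(l(A(7)) + 2344) + 2919 = (1 + 2344) + 2919 = 2345 + 2919 = 5264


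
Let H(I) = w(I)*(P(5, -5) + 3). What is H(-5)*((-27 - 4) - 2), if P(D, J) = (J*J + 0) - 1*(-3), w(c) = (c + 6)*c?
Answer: 5115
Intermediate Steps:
w(c) = c*(6 + c) (w(c) = (6 + c)*c = c*(6 + c))
P(D, J) = 3 + J**2 (P(D, J) = (J**2 + 0) + 3 = J**2 + 3 = 3 + J**2)
H(I) = 31*I*(6 + I) (H(I) = (I*(6 + I))*((3 + (-5)**2) + 3) = (I*(6 + I))*((3 + 25) + 3) = (I*(6 + I))*(28 + 3) = (I*(6 + I))*31 = 31*I*(6 + I))
H(-5)*((-27 - 4) - 2) = (31*(-5)*(6 - 5))*((-27 - 4) - 2) = (31*(-5)*1)*(-31 - 2) = -155*(-33) = 5115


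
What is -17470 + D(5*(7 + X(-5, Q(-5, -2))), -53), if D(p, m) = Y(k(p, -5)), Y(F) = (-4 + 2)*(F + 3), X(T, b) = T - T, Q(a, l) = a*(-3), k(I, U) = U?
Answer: -17466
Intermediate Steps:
Q(a, l) = -3*a
X(T, b) = 0
Y(F) = -6 - 2*F (Y(F) = -2*(3 + F) = -6 - 2*F)
D(p, m) = 4 (D(p, m) = -6 - 2*(-5) = -6 + 10 = 4)
-17470 + D(5*(7 + X(-5, Q(-5, -2))), -53) = -17470 + 4 = -17466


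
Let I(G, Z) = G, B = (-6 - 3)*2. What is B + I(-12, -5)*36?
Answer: -450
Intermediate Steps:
B = -18 (B = -9*2 = -18)
B + I(-12, -5)*36 = -18 - 12*36 = -18 - 432 = -450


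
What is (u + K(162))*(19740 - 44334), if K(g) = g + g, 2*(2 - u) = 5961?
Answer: 65284773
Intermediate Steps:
u = -5957/2 (u = 2 - ½*5961 = 2 - 5961/2 = -5957/2 ≈ -2978.5)
K(g) = 2*g
(u + K(162))*(19740 - 44334) = (-5957/2 + 2*162)*(19740 - 44334) = (-5957/2 + 324)*(-24594) = -5309/2*(-24594) = 65284773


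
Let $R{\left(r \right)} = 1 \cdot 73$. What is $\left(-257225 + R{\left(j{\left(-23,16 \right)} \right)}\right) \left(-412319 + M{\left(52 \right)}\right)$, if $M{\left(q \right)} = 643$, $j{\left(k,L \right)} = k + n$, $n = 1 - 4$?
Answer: $105863306752$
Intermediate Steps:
$n = -3$ ($n = 1 - 4 = -3$)
$j{\left(k,L \right)} = -3 + k$ ($j{\left(k,L \right)} = k - 3 = -3 + k$)
$R{\left(r \right)} = 73$
$\left(-257225 + R{\left(j{\left(-23,16 \right)} \right)}\right) \left(-412319 + M{\left(52 \right)}\right) = \left(-257225 + 73\right) \left(-412319 + 643\right) = \left(-257152\right) \left(-411676\right) = 105863306752$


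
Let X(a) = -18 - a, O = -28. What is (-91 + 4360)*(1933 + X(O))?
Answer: 8294667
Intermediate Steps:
(-91 + 4360)*(1933 + X(O)) = (-91 + 4360)*(1933 + (-18 - 1*(-28))) = 4269*(1933 + (-18 + 28)) = 4269*(1933 + 10) = 4269*1943 = 8294667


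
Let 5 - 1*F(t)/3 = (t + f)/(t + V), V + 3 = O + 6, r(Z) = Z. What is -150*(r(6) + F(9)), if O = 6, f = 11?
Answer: -2650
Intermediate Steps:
V = 9 (V = -3 + (6 + 6) = -3 + 12 = 9)
F(t) = 15 - 3*(11 + t)/(9 + t) (F(t) = 15 - 3*(t + 11)/(t + 9) = 15 - 3*(11 + t)/(9 + t))
-150*(r(6) + F(9)) = -150*(6 + 6*(17 + 2*9)/(9 + 9)) = -150*(6 + 6*(17 + 18)/18) = -150*(6 + 6*(1/18)*35) = -150*(6 + 35/3) = -150*53/3 = -2650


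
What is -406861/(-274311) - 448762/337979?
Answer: 14410120937/92711357469 ≈ 0.15543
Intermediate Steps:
-406861/(-274311) - 448762/337979 = -406861*(-1/274311) - 448762*1/337979 = 406861/274311 - 448762/337979 = 14410120937/92711357469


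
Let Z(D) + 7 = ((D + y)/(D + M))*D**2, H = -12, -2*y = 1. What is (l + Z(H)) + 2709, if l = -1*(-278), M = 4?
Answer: 3205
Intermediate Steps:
y = -1/2 (y = -1/2*1 = -1/2 ≈ -0.50000)
Z(D) = -7 + D**2*(-1/2 + D)/(4 + D) (Z(D) = -7 + ((D - 1/2)/(D + 4))*D**2 = -7 + ((-1/2 + D)/(4 + D))*D**2 = -7 + D**2*(-1/2 + D)/(4 + D))
l = 278
(l + Z(H)) + 2709 = (278 + (-28 + (-12)**3 - 7*(-12) - 1/2*(-12)**2)/(4 - 12)) + 2709 = (278 + (-28 - 1728 + 84 - 1/2*144)/(-8)) + 2709 = (278 - (-28 - 1728 + 84 - 72)/8) + 2709 = (278 - 1/8*(-1744)) + 2709 = (278 + 218) + 2709 = 496 + 2709 = 3205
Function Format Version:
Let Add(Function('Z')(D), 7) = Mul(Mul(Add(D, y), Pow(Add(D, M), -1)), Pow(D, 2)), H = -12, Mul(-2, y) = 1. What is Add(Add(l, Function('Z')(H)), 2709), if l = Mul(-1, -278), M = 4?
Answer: 3205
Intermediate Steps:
y = Rational(-1, 2) (y = Mul(Rational(-1, 2), 1) = Rational(-1, 2) ≈ -0.50000)
Function('Z')(D) = Add(-7, Mul(Pow(D, 2), Pow(Add(4, D), -1), Add(Rational(-1, 2), D))) (Function('Z')(D) = Add(-7, Mul(Mul(Add(D, Rational(-1, 2)), Pow(Add(D, 4), -1)), Pow(D, 2))) = Add(-7, Mul(Mul(Add(Rational(-1, 2), D), Pow(Add(4, D), -1)), Pow(D, 2))) = Add(-7, Mul(Mul(Pow(Add(4, D), -1), Add(Rational(-1, 2), D)), Pow(D, 2))) = Add(-7, Mul(Pow(D, 2), Pow(Add(4, D), -1), Add(Rational(-1, 2), D))))
l = 278
Add(Add(l, Function('Z')(H)), 2709) = Add(Add(278, Mul(Pow(Add(4, -12), -1), Add(-28, Pow(-12, 3), Mul(-7, -12), Mul(Rational(-1, 2), Pow(-12, 2))))), 2709) = Add(Add(278, Mul(Pow(-8, -1), Add(-28, -1728, 84, Mul(Rational(-1, 2), 144)))), 2709) = Add(Add(278, Mul(Rational(-1, 8), Add(-28, -1728, 84, -72))), 2709) = Add(Add(278, Mul(Rational(-1, 8), -1744)), 2709) = Add(Add(278, 218), 2709) = Add(496, 2709) = 3205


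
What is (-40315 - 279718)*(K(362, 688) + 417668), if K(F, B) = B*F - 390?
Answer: -213248869022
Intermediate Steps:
K(F, B) = -390 + B*F
(-40315 - 279718)*(K(362, 688) + 417668) = (-40315 - 279718)*((-390 + 688*362) + 417668) = -320033*((-390 + 249056) + 417668) = -320033*(248666 + 417668) = -320033*666334 = -213248869022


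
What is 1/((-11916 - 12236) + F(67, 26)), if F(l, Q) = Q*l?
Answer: -1/22410 ≈ -4.4623e-5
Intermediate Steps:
1/((-11916 - 12236) + F(67, 26)) = 1/((-11916 - 12236) + 26*67) = 1/(-24152 + 1742) = 1/(-22410) = -1/22410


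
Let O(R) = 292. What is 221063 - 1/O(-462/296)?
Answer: 64550395/292 ≈ 2.2106e+5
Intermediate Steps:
221063 - 1/O(-462/296) = 221063 - 1/292 = 64550395/292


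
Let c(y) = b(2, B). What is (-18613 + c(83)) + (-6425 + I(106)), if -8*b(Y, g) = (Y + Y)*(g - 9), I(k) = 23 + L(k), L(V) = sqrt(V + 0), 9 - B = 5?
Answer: -50025/2 + sqrt(106) ≈ -25002.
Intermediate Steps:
B = 4 (B = 9 - 1*5 = 9 - 5 = 4)
L(V) = sqrt(V)
I(k) = 23 + sqrt(k)
b(Y, g) = -Y*(-9 + g)/4 (b(Y, g) = -(Y + Y)*(g - 9)/8 = -2*Y*(-9 + g)/8 = -Y*(-9 + g)/4)
c(y) = 5/2 (c(y) = (1/4)*2*(9 - 1*4) = (1/4)*2*(9 - 4) = (1/4)*2*5 = 5/2)
(-18613 + c(83)) + (-6425 + I(106)) = (-18613 + 5/2) + (-6425 + (23 + sqrt(106))) = -37221/2 + (-6402 + sqrt(106)) = -50025/2 + sqrt(106)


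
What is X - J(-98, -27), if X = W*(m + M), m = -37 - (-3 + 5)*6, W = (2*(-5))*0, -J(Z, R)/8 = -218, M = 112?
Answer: -1744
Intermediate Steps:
J(Z, R) = 1744 (J(Z, R) = -8*(-218) = 1744)
W = 0 (W = -10*0 = 0)
m = -49 (m = -37 - 2*6 = -37 - 1*12 = -37 - 12 = -49)
X = 0 (X = 0*(-49 + 112) = 0*63 = 0)
X - J(-98, -27) = 0 - 1*1744 = 0 - 1744 = -1744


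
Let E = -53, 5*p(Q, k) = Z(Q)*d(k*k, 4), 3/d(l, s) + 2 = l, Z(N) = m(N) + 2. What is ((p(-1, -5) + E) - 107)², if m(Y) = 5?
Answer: 337787641/13225 ≈ 25542.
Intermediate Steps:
Z(N) = 7 (Z(N) = 5 + 2 = 7)
d(l, s) = 3/(-2 + l)
p(Q, k) = 21/(5*(-2 + k²)) (p(Q, k) = (7*(3/(-2 + k*k)))/5 = (7*(3/(-2 + k²)))/5 = (21/(-2 + k²))/5 = 21/(5*(-2 + k²)))
((p(-1, -5) + E) - 107)² = ((21/(5*(-2 + (-5)²)) - 53) - 107)² = ((21/(5*(-2 + 25)) - 53) - 107)² = (((21/5)/23 - 53) - 107)² = (((21/5)*(1/23) - 53) - 107)² = ((21/115 - 53) - 107)² = (-6074/115 - 107)² = (-18379/115)² = 337787641/13225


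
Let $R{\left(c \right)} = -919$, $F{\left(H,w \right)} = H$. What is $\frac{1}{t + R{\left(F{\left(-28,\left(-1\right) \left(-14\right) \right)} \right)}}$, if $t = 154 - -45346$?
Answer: $\frac{1}{44581} \approx 2.2431 \cdot 10^{-5}$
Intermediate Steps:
$t = 45500$ ($t = 154 + 45346 = 45500$)
$\frac{1}{t + R{\left(F{\left(-28,\left(-1\right) \left(-14\right) \right)} \right)}} = \frac{1}{45500 - 919} = \frac{1}{44581}$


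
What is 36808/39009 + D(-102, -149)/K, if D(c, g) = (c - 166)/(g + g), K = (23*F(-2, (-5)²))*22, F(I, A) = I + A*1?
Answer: 31916290651/33822012279 ≈ 0.94365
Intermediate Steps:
F(I, A) = A + I (F(I, A) = I + A = A + I)
K = 11638 (K = (23*((-5)² - 2))*22 = (23*(25 - 2))*22 = (23*23)*22 = 529*22 = 11638)
D(c, g) = (-166 + c)/(2*g) (D(c, g) = (-166 + c)/((2*g)) = (-166 + c)*(1/(2*g)) = (-166 + c)/(2*g))
36808/39009 + D(-102, -149)/K = 36808/39009 + ((½)*(-166 - 102)/(-149))/11638 = 36808*(1/39009) + ((½)*(-1/149)*(-268))*(1/11638) = 36808/39009 + (134/149)*(1/11638) = 36808/39009 + 67/867031 = 31916290651/33822012279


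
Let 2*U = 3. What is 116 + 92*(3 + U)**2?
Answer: 1979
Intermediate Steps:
U = 3/2 (U = (1/2)*3 = 3/2 ≈ 1.5000)
116 + 92*(3 + U)**2 = 116 + 92*(3 + 3/2)**2 = 116 + 92*(9/2)**2 = 116 + 92*(81/4) = 116 + 1863 = 1979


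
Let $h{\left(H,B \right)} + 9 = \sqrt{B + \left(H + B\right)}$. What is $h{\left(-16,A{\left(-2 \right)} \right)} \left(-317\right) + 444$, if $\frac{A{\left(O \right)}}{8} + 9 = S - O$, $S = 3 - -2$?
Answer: $3297 - 1268 i \sqrt{3} \approx 3297.0 - 2196.2 i$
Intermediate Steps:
$S = 5$ ($S = 3 + 2 = 5$)
$A{\left(O \right)} = -32 - 8 O$ ($A{\left(O \right)} = -72 + 8 \left(5 - O\right) = -72 - \left(-40 + 8 O\right) = -32 - 8 O$)
$h{\left(H,B \right)} = -9 + \sqrt{H + 2 B}$ ($h{\left(H,B \right)} = -9 + \sqrt{B + \left(H + B\right)} = -9 + \sqrt{B + \left(B + H\right)} = -9 + \sqrt{H + 2 B}$)
$h{\left(-16,A{\left(-2 \right)} \right)} \left(-317\right) + 444 = \left(-9 + \sqrt{-16 + 2 \left(-32 - -16\right)}\right) \left(-317\right) + 444 = \left(-9 + \sqrt{-16 + 2 \left(-32 + 16\right)}\right) \left(-317\right) + 444 = \left(-9 + \sqrt{-16 + 2 \left(-16\right)}\right) \left(-317\right) + 444 = \left(-9 + \sqrt{-16 - 32}\right) \left(-317\right) + 444 = \left(-9 + \sqrt{-48}\right) \left(-317\right) + 444 = \left(-9 + 4 i \sqrt{3}\right) \left(-317\right) + 444 = \left(2853 - 1268 i \sqrt{3}\right) + 444 = 3297 - 1268 i \sqrt{3}$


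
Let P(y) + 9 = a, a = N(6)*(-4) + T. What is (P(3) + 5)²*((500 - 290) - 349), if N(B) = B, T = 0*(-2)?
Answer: -108976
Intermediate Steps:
T = 0
a = -24 (a = 6*(-4) + 0 = -24 + 0 = -24)
P(y) = -33 (P(y) = -9 - 24 = -33)
(P(3) + 5)²*((500 - 290) - 349) = (-33 + 5)²*((500 - 290) - 349) = (-28)²*(210 - 349) = 784*(-139) = -108976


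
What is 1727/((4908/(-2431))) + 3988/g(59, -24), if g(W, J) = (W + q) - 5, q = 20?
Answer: -145551917/181596 ≈ -801.51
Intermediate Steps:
g(W, J) = 15 + W (g(W, J) = (W + 20) - 5 = (20 + W) - 5 = 15 + W)
1727/((4908/(-2431))) + 3988/g(59, -24) = 1727/((4908/(-2431))) + 3988/(15 + 59) = 1727/((4908*(-1/2431))) + 3988/74 = 1727/(-4908/2431) + 3988*(1/74) = 1727*(-2431/4908) + 1994/37 = -4198337/4908 + 1994/37 = -145551917/181596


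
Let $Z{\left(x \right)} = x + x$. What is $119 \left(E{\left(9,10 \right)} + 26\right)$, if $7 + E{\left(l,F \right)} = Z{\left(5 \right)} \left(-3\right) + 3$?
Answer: $-952$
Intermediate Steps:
$Z{\left(x \right)} = 2 x$
$E{\left(l,F \right)} = -34$ ($E{\left(l,F \right)} = -7 + \left(2 \cdot 5 \left(-3\right) + 3\right) = -7 + \left(10 \left(-3\right) + 3\right) = -7 + \left(-30 + 3\right) = -7 - 27 = -34$)
$119 \left(E{\left(9,10 \right)} + 26\right) = 119 \left(-34 + 26\right) = 119 \left(-8\right) = -952$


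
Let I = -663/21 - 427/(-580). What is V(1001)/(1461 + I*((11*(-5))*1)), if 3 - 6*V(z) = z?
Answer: -405188/7690299 ≈ -0.052688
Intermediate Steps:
I = -125191/4060 (I = -663*1/21 - 427*(-1/580) = -221/7 + 427/580 = -125191/4060 ≈ -30.835)
V(z) = ½ - z/6
V(1001)/(1461 + I*((11*(-5))*1)) = (½ - ⅙*1001)/(1461 - 125191*11*(-5)/4060) = (½ - 1001/6)/(1461 - (-1377101)/812) = -499/(3*(1461 - 125191/4060*(-55))) = -499/(3*(1461 + 1377101/812)) = -499/(3*2563433/812) = -499/3*812/2563433 = -405188/7690299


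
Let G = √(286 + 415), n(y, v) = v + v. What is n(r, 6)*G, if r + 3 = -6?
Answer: 12*√701 ≈ 317.72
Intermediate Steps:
r = -9 (r = -3 - 6 = -9)
n(y, v) = 2*v
G = √701 ≈ 26.476
n(r, 6)*G = (2*6)*√701 = 12*√701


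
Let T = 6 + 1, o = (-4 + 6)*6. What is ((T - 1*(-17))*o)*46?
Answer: 13248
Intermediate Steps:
o = 12 (o = 2*6 = 12)
T = 7
((T - 1*(-17))*o)*46 = ((7 - 1*(-17))*12)*46 = ((7 + 17)*12)*46 = (24*12)*46 = 288*46 = 13248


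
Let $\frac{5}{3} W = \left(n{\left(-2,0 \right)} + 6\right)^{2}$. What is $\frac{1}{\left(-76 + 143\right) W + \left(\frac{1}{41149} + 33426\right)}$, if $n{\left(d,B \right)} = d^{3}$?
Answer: $\frac{205745}{6910316171} \approx 2.9774 \cdot 10^{-5}$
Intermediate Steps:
$W = \frac{12}{5}$ ($W = \frac{3 \left(\left(-2\right)^{3} + 6\right)^{2}}{5} = \frac{3 \left(-8 + 6\right)^{2}}{5} = \frac{3 \left(-2\right)^{2}}{5} = \frac{3}{5} \cdot 4 = \frac{12}{5} \approx 2.4$)
$\frac{1}{\left(-76 + 143\right) W + \left(\frac{1}{41149} + 33426\right)} = \frac{1}{\left(-76 + 143\right) \frac{12}{5} + \left(\frac{1}{41149} + 33426\right)} = \frac{1}{67 \cdot \frac{12}{5} + \left(\frac{1}{41149} + 33426\right)} = \frac{1}{\frac{804}{5} + \frac{1375446475}{41149}} = \frac{1}{\frac{6910316171}{205745}} = \frac{205745}{6910316171}$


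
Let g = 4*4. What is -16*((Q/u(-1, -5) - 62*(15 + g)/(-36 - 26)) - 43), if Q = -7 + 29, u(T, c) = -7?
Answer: 1696/7 ≈ 242.29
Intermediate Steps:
Q = 22
g = 16
-16*((Q/u(-1, -5) - 62*(15 + g)/(-36 - 26)) - 43) = -16*((22/(-7) - 62*(15 + 16)/(-36 - 26)) - 43) = -16*((22*(-⅐) - 62/((-62/31))) - 43) = -16*((-22/7 - 62/((-62*1/31))) - 43) = -16*((-22/7 - 62/(-2)) - 43) = -16*((-22/7 - 62*(-½)) - 43) = -16*((-22/7 + 31) - 43) = -16*(195/7 - 43) = -16*(-106/7) = 1696/7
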